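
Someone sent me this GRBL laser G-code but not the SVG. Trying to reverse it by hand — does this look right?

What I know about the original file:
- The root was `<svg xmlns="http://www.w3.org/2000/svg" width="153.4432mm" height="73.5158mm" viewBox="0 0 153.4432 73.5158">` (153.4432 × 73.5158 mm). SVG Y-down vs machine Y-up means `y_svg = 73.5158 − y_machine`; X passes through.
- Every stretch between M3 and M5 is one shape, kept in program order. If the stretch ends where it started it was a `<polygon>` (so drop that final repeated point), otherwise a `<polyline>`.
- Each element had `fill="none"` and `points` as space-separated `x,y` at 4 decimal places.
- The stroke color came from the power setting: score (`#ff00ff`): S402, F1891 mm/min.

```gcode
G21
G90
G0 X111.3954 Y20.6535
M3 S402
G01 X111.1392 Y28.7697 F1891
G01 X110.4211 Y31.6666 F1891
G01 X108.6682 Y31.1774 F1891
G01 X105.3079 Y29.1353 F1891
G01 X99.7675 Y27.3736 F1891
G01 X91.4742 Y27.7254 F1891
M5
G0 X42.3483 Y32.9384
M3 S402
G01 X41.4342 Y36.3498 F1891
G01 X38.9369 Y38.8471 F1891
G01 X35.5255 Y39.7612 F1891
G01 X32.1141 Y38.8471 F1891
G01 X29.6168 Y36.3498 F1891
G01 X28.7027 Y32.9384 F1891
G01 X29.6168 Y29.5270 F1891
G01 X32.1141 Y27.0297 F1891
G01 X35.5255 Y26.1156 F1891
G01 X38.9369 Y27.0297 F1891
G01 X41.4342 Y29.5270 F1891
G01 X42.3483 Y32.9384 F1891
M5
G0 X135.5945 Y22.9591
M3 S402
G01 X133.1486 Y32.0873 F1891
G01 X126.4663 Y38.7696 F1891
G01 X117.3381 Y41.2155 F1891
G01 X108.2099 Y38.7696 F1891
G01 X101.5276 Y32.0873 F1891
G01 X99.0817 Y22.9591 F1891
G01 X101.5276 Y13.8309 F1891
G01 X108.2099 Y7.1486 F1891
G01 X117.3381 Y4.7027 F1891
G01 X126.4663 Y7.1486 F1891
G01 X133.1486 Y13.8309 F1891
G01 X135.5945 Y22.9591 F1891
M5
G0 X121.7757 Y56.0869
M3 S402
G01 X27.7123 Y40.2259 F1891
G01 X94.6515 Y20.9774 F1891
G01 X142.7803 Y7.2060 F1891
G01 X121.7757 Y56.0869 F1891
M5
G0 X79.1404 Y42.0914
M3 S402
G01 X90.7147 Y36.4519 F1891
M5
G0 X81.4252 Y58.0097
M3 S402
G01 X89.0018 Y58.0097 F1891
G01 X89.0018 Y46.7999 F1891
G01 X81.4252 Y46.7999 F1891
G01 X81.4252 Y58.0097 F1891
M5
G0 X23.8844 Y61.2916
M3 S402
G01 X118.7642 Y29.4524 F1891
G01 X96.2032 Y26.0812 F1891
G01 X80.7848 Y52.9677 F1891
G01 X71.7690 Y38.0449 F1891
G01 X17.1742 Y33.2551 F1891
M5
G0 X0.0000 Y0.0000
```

Each laser-on run becomes one SVG element. Flip Y back into SVG space with y_svg = 73.5158 − y_machine. Every run uses S402, so all elements get stroke `#ff00ff` (score).

Run 1: The run is open, so emit a `<polyline>` with points (Y-flipped): 111.3954,52.8623 111.1392,44.7461 110.4211,41.8492 108.6682,42.3384 105.3079,44.3805 99.7675,46.1422 91.4742,45.7904.

Run 2: The run returns to its start, so emit a `<polygon>` with points (Y-flipped): 42.3483,40.5774 41.4342,37.1660 38.9369,34.6687 35.5255,33.7546 32.1141,34.6687 29.6168,37.1660 28.7027,40.5774 29.6168,43.9888 32.1141,46.4861 35.5255,47.4002 38.9369,46.4861 41.4342,43.9888.

Run 3: The run returns to its start, so emit a `<polygon>` with points (Y-flipped): 135.5945,50.5567 133.1486,41.4285 126.4663,34.7462 117.3381,32.3003 108.2099,34.7462 101.5276,41.4285 99.0817,50.5567 101.5276,59.6849 108.2099,66.3672 117.3381,68.8131 126.4663,66.3672 133.1486,59.6849.

Run 4: The run returns to its start, so emit a `<polygon>` with points (Y-flipped): 121.7757,17.4289 27.7123,33.2899 94.6515,52.5384 142.7803,66.3098.

Run 5: The run is open, so emit a `<polyline>` with points (Y-flipped): 79.1404,31.4244 90.7147,37.0639.

Run 6: The run returns to its start, so emit a `<polygon>` with points (Y-flipped): 81.4252,15.5061 89.0018,15.5061 89.0018,26.7159 81.4252,26.7159.

Run 7: The run is open, so emit a `<polyline>` with points (Y-flipped): 23.8844,12.2242 118.7642,44.0634 96.2032,47.4346 80.7848,20.5481 71.7690,35.4709 17.1742,40.2607.

<svg xmlns="http://www.w3.org/2000/svg" width="153.4432mm" height="73.5158mm" viewBox="0 0 153.4432 73.5158">
  <polyline points="111.3954,52.8623 111.1392,44.7461 110.4211,41.8492 108.6682,42.3384 105.3079,44.3805 99.7675,46.1422 91.4742,45.7904" fill="none" stroke="#ff00ff"/>
  <polygon points="42.3483,40.5774 41.4342,37.1660 38.9369,34.6687 35.5255,33.7546 32.1141,34.6687 29.6168,37.1660 28.7027,40.5774 29.6168,43.9888 32.1141,46.4861 35.5255,47.4002 38.9369,46.4861 41.4342,43.9888" fill="none" stroke="#ff00ff"/>
  <polygon points="135.5945,50.5567 133.1486,41.4285 126.4663,34.7462 117.3381,32.3003 108.2099,34.7462 101.5276,41.4285 99.0817,50.5567 101.5276,59.6849 108.2099,66.3672 117.3381,68.8131 126.4663,66.3672 133.1486,59.6849" fill="none" stroke="#ff00ff"/>
  <polygon points="121.7757,17.4289 27.7123,33.2899 94.6515,52.5384 142.7803,66.3098" fill="none" stroke="#ff00ff"/>
  <polyline points="79.1404,31.4244 90.7147,37.0639" fill="none" stroke="#ff00ff"/>
  <polygon points="81.4252,15.5061 89.0018,15.5061 89.0018,26.7159 81.4252,26.7159" fill="none" stroke="#ff00ff"/>
  <polyline points="23.8844,12.2242 118.7642,44.0634 96.2032,47.4346 80.7848,20.5481 71.7690,35.4709 17.1742,40.2607" fill="none" stroke="#ff00ff"/>
</svg>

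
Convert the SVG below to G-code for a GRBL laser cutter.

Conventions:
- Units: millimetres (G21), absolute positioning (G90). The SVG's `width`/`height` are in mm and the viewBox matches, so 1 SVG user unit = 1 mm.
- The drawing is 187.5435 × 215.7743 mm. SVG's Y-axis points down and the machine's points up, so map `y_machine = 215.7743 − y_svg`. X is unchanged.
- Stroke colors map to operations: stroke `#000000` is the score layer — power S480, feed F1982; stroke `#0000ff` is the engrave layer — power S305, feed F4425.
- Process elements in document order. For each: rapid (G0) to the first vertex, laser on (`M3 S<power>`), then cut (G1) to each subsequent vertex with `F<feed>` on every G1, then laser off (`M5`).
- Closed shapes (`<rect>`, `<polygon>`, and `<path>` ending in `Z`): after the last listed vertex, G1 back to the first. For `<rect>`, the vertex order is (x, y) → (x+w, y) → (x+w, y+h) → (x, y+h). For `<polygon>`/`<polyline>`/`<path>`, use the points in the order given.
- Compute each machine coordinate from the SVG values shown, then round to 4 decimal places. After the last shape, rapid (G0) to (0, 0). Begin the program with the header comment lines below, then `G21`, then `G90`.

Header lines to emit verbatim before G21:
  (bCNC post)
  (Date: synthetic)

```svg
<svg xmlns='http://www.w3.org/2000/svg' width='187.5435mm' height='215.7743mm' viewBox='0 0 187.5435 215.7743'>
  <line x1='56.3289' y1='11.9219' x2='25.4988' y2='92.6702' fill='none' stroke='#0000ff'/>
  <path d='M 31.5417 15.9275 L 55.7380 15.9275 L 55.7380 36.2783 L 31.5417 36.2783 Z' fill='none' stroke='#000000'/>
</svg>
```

viewBox `0 0 187.5435 215.7743` with mm width/height → 1 unit = 1 mm. Flip: y_m = 215.7743 − y_svg.

**Shape 1** — `<line>` line segment, stroke `#0000ff` → engrave (S305, F4425). Machine vertices: (56.3289,203.8524) → (25.4988,123.1041). Open path.

**Shape 2** — `<path>` rectangle, stroke `#000000` → score (S480, F1982). Machine vertices: (31.5417,199.8468) → (55.7380,199.8468) → (55.7380,179.4960) → (31.5417,179.4960) → (31.5417,199.8468). Closed: final G1 returns to the first vertex.

(bCNC post)
(Date: synthetic)
G21
G90
G0 X56.3289 Y203.8524
M3 S305
G1 X25.4988 Y123.1041 F4425
M5
G0 X31.5417 Y199.8468
M3 S480
G1 X55.7380 Y199.8468 F1982
G1 X55.7380 Y179.4960 F1982
G1 X31.5417 Y179.4960 F1982
G1 X31.5417 Y199.8468 F1982
M5
G0 X0.0000 Y0.0000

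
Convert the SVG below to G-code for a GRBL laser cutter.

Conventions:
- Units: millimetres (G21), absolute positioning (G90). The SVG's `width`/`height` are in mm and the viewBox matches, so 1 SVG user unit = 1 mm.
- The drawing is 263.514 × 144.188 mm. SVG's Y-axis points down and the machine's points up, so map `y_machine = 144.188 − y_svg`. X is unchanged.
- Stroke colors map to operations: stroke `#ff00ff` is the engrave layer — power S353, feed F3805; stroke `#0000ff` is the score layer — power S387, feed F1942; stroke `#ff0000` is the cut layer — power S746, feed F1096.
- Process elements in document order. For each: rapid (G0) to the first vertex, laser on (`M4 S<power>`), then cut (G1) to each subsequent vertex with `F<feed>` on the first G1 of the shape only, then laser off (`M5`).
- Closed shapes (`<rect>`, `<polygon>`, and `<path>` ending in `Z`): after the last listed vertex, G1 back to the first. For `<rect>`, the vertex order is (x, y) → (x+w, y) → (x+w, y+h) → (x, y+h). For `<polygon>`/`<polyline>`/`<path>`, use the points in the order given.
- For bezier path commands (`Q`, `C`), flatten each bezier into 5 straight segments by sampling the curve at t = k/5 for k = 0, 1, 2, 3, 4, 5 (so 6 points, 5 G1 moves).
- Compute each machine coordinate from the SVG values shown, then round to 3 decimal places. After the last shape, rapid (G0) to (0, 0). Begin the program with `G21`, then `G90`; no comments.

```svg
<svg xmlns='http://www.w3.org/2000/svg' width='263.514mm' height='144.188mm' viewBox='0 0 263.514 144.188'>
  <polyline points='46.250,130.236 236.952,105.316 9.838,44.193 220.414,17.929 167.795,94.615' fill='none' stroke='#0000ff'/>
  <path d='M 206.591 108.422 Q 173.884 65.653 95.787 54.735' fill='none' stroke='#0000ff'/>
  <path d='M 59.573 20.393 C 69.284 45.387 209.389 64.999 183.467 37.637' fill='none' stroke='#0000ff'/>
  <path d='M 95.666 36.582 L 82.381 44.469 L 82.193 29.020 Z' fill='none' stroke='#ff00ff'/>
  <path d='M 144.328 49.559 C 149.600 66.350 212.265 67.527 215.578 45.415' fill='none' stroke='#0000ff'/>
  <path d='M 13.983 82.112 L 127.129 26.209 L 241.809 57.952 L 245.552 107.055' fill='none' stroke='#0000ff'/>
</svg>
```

Since the viewBox matches the mm dimensions, user units are millimetres directly. The only transform is the Y-flip y_m = 144.188 − y_svg.

Shape 1 is a open polyline drawn with `<polyline>`. Its stroke #0000ff means score at S387, F1942. After flipping Y the toolpath is (46.250,13.952) → (236.952,38.872) → (9.838,99.995) → (220.414,126.259) → (167.795,49.573).

Shape 2 is a quadratic bezier drawn with `<path>`. Its stroke #0000ff means score at S387, F1942. After flipping Y the toolpath is (206.591,35.766) → (191.693,51.600) → (173.163,64.885) → (151.002,75.622) → (125.210,83.812) → (95.787,89.453).

Shape 3 is a cubic bezier drawn with `<path>`. Its stroke #0000ff means score at S387, F1942. After flipping Y the toolpath is (59.573,123.795) → (78.676,109.777) → (114.844,99.047) → (153.851,93.602) → (181.468,95.438) → (183.467,106.551).

Shape 4 is a regular polygon drawn with `<path>`. Its stroke #ff00ff means engrave at S353, F3805. After flipping Y the toolpath is (95.666,107.606) → (82.381,99.719) → (82.193,115.168) → (95.666,107.606), returning to the start.

Shape 5 is a cubic bezier drawn with `<path>`. Its stroke #0000ff means score at S387, F1942. After flipping Y the toolpath is (144.328,94.629) → (153.444,86.489) → (170.731,82.466) → (190.585,82.926) → (207.402,88.239) → (215.578,98.773).

Shape 6 is a open polyline drawn with `<path>`. Its stroke #0000ff means score at S387, F1942. After flipping Y the toolpath is (13.983,62.076) → (127.129,117.979) → (241.809,86.236) → (245.552,37.133).

G21
G90
G0 X46.250 Y13.952
M4 S387
G1 X236.952 Y38.872 F1942
G1 X9.838 Y99.995
G1 X220.414 Y126.259
G1 X167.795 Y49.573
M5
G0 X206.591 Y35.766
M4 S387
G1 X191.693 Y51.600 F1942
G1 X173.163 Y64.885
G1 X151.002 Y75.622
G1 X125.210 Y83.812
G1 X95.787 Y89.453
M5
G0 X59.573 Y123.795
M4 S387
G1 X78.676 Y109.777 F1942
G1 X114.844 Y99.047
G1 X153.851 Y93.602
G1 X181.468 Y95.438
G1 X183.467 Y106.551
M5
G0 X95.666 Y107.606
M4 S353
G1 X82.381 Y99.719 F3805
G1 X82.193 Y115.168
G1 X95.666 Y107.606
M5
G0 X144.328 Y94.629
M4 S387
G1 X153.444 Y86.489 F1942
G1 X170.731 Y82.466
G1 X190.585 Y82.926
G1 X207.402 Y88.239
G1 X215.578 Y98.773
M5
G0 X13.983 Y62.076
M4 S387
G1 X127.129 Y117.979 F1942
G1 X241.809 Y86.236
G1 X245.552 Y37.133
M5
G0 X0.000 Y0.000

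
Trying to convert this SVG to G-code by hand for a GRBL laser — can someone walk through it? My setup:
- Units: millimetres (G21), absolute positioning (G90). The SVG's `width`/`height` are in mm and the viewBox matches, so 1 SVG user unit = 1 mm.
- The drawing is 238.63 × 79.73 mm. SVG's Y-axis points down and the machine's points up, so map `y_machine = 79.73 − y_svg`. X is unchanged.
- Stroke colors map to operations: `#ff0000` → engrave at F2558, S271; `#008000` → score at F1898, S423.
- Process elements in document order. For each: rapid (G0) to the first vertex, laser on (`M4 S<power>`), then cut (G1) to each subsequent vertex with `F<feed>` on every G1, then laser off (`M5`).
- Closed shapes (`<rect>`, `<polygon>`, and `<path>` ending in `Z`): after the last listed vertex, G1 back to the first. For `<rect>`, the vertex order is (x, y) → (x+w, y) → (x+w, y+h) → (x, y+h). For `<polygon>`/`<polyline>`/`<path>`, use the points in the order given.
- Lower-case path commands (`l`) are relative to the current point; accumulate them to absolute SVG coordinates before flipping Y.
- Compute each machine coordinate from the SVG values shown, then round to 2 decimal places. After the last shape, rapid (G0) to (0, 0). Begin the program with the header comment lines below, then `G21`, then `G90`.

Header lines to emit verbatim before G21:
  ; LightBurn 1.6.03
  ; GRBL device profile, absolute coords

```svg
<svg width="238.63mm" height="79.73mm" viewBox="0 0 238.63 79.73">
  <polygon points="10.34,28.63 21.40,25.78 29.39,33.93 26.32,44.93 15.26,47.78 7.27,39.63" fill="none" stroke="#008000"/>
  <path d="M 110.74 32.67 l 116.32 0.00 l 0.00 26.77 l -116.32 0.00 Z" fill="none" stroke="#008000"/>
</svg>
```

viewBox `0 0 238.63 79.73` with mm width/height → 1 unit = 1 mm. Flip: y_m = 79.73 − y_svg.

**Shape 1** — `<polygon>` regular polygon, stroke `#008000` → score (S423, F1898). Machine vertices: (10.34,51.10) → (21.40,53.95) → (29.39,45.80) → (26.32,34.80) → (15.26,31.95) → (7.27,40.10) → (10.34,51.10). Closed: final G1 returns to the first vertex.

**Shape 2** — `<path>` rectangle, stroke `#008000` → score (S423, F1898). Machine vertices: (110.74,47.06) → (227.06,47.06) → (227.06,20.29) → (110.74,20.29) → (110.74,47.06). Closed: final G1 returns to the first vertex.

; LightBurn 1.6.03
; GRBL device profile, absolute coords
G21
G90
G0 X10.34 Y51.10
M4 S423
G1 X21.40 Y53.95 F1898
G1 X29.39 Y45.80 F1898
G1 X26.32 Y34.80 F1898
G1 X15.26 Y31.95 F1898
G1 X7.27 Y40.10 F1898
G1 X10.34 Y51.10 F1898
M5
G0 X110.74 Y47.06
M4 S423
G1 X227.06 Y47.06 F1898
G1 X227.06 Y20.29 F1898
G1 X110.74 Y20.29 F1898
G1 X110.74 Y47.06 F1898
M5
G0 X0.00 Y0.00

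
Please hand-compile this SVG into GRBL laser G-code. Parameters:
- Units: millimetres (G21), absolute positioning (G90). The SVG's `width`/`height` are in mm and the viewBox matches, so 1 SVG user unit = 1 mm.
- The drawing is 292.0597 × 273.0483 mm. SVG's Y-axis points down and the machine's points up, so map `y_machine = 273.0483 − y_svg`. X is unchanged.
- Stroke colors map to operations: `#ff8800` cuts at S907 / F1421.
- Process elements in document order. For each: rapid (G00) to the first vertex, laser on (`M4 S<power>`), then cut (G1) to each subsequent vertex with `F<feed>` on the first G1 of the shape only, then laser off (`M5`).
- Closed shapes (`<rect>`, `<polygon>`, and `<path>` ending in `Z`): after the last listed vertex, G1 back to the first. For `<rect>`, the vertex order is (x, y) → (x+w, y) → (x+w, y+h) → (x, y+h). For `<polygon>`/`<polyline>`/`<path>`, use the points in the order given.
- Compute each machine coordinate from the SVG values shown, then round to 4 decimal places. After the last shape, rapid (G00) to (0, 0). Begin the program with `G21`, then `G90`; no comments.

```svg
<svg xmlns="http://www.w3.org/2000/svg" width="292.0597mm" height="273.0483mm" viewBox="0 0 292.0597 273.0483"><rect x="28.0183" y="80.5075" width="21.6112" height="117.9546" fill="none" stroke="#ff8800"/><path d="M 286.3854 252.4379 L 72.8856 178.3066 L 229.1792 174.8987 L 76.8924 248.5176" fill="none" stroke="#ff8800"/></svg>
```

Since the viewBox matches the mm dimensions, user units are millimetres directly. The only transform is the Y-flip y_m = 273.0483 − y_svg.

Shape 1 is a rectangle drawn with `<rect>`. Its stroke #ff8800 means cut at S907, F1421. After flipping Y the toolpath is (28.0183,192.5408) → (49.6295,192.5408) → (49.6295,74.5862) → (28.0183,74.5862) → (28.0183,192.5408), returning to the start.

Shape 2 is a open polyline drawn with `<path>`. Its stroke #ff8800 means cut at S907, F1421. After flipping Y the toolpath is (286.3854,20.6104) → (72.8856,94.7417) → (229.1792,98.1496) → (76.8924,24.5307).

G21
G90
G00 X28.0183 Y192.5408
M4 S907
G1 X49.6295 Y192.5408 F1421
G1 X49.6295 Y74.5862
G1 X28.0183 Y74.5862
G1 X28.0183 Y192.5408
M5
G00 X286.3854 Y20.6104
M4 S907
G1 X72.8856 Y94.7417 F1421
G1 X229.1792 Y98.1496
G1 X76.8924 Y24.5307
M5
G00 X0.0000 Y0.0000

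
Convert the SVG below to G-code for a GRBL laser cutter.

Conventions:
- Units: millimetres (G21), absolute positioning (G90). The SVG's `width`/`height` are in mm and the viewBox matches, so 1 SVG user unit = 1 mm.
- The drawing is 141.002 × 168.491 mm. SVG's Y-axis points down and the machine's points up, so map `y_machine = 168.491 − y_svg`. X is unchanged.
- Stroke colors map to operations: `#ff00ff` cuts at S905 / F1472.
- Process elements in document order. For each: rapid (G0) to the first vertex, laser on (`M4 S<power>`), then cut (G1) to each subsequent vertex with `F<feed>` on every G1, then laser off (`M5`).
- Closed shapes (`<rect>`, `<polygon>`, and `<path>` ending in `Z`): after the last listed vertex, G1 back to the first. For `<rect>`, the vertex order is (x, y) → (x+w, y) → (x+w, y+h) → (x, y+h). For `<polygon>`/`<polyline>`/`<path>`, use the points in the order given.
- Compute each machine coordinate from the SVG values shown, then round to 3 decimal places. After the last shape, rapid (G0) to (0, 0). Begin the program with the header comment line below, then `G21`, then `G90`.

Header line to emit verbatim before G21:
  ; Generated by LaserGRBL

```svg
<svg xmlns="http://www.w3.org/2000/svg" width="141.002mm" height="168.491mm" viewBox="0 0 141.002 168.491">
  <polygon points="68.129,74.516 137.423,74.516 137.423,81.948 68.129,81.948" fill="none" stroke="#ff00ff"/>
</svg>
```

viewBox `0 0 141.002 168.491` with mm width/height → 1 unit = 1 mm. Flip: y_m = 168.491 − y_svg.

**Shape 1** — `<polygon>` rectangle, stroke `#ff00ff` → cut (S905, F1472). Machine vertices: (68.129,93.975) → (137.423,93.975) → (137.423,86.543) → (68.129,86.543) → (68.129,93.975). Closed: final G1 returns to the first vertex.

; Generated by LaserGRBL
G21
G90
G0 X68.129 Y93.975
M4 S905
G1 X137.423 Y93.975 F1472
G1 X137.423 Y86.543 F1472
G1 X68.129 Y86.543 F1472
G1 X68.129 Y93.975 F1472
M5
G0 X0.000 Y0.000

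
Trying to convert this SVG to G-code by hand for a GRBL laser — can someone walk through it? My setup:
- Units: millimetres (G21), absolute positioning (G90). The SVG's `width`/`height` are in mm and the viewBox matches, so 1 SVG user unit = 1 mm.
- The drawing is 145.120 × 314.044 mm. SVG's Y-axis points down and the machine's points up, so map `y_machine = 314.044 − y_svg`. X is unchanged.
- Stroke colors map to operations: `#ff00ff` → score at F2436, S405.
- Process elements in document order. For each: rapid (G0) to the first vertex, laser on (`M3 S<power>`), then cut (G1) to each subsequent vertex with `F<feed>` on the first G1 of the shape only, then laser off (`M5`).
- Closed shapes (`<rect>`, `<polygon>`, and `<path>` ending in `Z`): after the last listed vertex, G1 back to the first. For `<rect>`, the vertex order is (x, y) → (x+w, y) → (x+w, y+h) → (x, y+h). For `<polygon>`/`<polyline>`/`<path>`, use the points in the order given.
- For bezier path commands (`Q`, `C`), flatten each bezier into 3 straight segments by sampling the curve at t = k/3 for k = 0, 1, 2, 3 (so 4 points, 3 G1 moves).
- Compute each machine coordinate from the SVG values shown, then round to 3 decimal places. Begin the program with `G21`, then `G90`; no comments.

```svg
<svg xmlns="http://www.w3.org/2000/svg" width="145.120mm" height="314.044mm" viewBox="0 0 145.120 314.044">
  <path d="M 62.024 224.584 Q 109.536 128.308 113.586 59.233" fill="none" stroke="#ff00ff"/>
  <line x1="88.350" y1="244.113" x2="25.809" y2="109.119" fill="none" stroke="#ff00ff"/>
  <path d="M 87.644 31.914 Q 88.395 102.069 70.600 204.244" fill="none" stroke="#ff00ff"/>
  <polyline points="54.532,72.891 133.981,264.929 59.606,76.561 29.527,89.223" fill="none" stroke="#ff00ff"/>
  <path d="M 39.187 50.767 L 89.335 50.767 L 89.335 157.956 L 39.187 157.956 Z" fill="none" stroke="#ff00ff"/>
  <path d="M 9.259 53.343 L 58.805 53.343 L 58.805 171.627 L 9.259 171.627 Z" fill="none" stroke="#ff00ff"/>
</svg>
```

Since the viewBox matches the mm dimensions, user units are millimetres directly. The only transform is the Y-flip y_m = 314.044 − y_svg.

Shape 1 is a quadratic bezier drawn with `<path>`. Its stroke #ff00ff means score at S405, F2436. After flipping Y the toolpath is (62.024,89.460) → (88.870,150.622) → (106.057,205.739) → (113.586,254.811).

Shape 2 is a line segment drawn with `<line>`. Its stroke #ff00ff means score at S405, F2436. After flipping Y the toolpath is (88.350,69.931) → (25.809,204.925).

Shape 3 is a quadratic bezier drawn with `<path>`. Its stroke #ff00ff means score at S405, F2436. After flipping Y the toolpath is (87.644,282.130) → (86.084,231.802) → (80.403,174.359) → (70.600,109.800).

Shape 4 is a open polyline drawn with `<polyline>`. Its stroke #ff00ff means score at S405, F2436. After flipping Y the toolpath is (54.532,241.153) → (133.981,49.115) → (59.606,237.483) → (29.527,224.821).

Shape 5 is a rectangle drawn with `<path>`. Its stroke #ff00ff means score at S405, F2436. After flipping Y the toolpath is (39.187,263.277) → (89.335,263.277) → (89.335,156.088) → (39.187,156.088) → (39.187,263.277), returning to the start.

Shape 6 is a rectangle drawn with `<path>`. Its stroke #ff00ff means score at S405, F2436. After flipping Y the toolpath is (9.259,260.701) → (58.805,260.701) → (58.805,142.417) → (9.259,142.417) → (9.259,260.701), returning to the start.

G21
G90
G0 X62.024 Y89.460
M3 S405
G1 X88.870 Y150.622 F2436
G1 X106.057 Y205.739
G1 X113.586 Y254.811
M5
G0 X88.350 Y69.931
M3 S405
G1 X25.809 Y204.925 F2436
M5
G0 X87.644 Y282.130
M3 S405
G1 X86.084 Y231.802 F2436
G1 X80.403 Y174.359
G1 X70.600 Y109.800
M5
G0 X54.532 Y241.153
M3 S405
G1 X133.981 Y49.115 F2436
G1 X59.606 Y237.483
G1 X29.527 Y224.821
M5
G0 X39.187 Y263.277
M3 S405
G1 X89.335 Y263.277 F2436
G1 X89.335 Y156.088
G1 X39.187 Y156.088
G1 X39.187 Y263.277
M5
G0 X9.259 Y260.701
M3 S405
G1 X58.805 Y260.701 F2436
G1 X58.805 Y142.417
G1 X9.259 Y142.417
G1 X9.259 Y260.701
M5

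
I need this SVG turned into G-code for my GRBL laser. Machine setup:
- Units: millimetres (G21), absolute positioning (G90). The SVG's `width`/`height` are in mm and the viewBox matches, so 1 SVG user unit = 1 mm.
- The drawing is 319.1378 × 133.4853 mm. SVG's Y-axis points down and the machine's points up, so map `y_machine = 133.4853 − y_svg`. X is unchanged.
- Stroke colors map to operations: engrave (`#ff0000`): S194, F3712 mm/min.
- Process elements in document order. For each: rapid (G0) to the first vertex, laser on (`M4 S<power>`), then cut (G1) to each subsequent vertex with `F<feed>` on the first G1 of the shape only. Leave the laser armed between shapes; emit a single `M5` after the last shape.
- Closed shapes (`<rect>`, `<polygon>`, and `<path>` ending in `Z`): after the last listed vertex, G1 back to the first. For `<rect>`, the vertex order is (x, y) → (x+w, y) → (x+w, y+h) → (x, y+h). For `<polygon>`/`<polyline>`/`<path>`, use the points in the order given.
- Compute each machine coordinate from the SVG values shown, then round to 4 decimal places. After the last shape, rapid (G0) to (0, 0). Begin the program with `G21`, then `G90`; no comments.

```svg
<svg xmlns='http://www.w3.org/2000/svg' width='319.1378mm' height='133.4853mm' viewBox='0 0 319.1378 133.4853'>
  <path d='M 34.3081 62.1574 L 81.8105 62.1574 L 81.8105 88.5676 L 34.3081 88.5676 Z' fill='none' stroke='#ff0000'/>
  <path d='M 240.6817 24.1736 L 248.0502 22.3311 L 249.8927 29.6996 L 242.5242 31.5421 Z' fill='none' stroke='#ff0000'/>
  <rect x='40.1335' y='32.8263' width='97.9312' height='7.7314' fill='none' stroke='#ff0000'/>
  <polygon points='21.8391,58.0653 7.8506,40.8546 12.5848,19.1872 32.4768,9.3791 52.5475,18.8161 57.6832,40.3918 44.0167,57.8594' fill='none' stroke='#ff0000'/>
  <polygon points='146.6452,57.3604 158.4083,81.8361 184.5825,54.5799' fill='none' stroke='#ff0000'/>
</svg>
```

1 u = 1 mm; y_m = 133.4853 − y.

[1] `<path>` rectangle, #ff0000→engrave S194 F3712: (34.3081,71.3279) → (81.8105,71.3279) → (81.8105,44.9177) → (34.3081,44.9177) → (34.3081,71.3279) (closed)

[2] `<path>` regular polygon, #ff0000→engrave S194 F3712: (240.6817,109.3117) → (248.0502,111.1542) → (249.8927,103.7857) → (242.5242,101.9432) → (240.6817,109.3117) (closed)

[3] `<rect>` rectangle, #ff0000→engrave S194 F3712: (40.1335,100.6590) → (138.0647,100.6590) → (138.0647,92.9276) → (40.1335,92.9276) → (40.1335,100.6590) (closed)

[4] `<polygon>` regular polygon, #ff0000→engrave S194 F3712: (21.8391,75.4200) → (7.8506,92.6307) → (12.5848,114.2981) → (32.4768,124.1062) → (52.5475,114.6692) → (57.6832,93.0935) → (44.0167,75.6259) → (21.8391,75.4200) (closed)

[5] `<polygon>` closed polygon, #ff0000→engrave S194 F3712: (146.6452,76.1249) → (158.4083,51.6492) → (184.5825,78.9054) → (146.6452,76.1249) (closed)

G21
G90
G0 X34.3081 Y71.3279
M4 S194
G1 X81.8105 Y71.3279 F3712
G1 X81.8105 Y44.9177
G1 X34.3081 Y44.9177
G1 X34.3081 Y71.3279
G0 X240.6817 Y109.3117
M4 S194
G1 X248.0502 Y111.1542 F3712
G1 X249.8927 Y103.7857
G1 X242.5242 Y101.9432
G1 X240.6817 Y109.3117
G0 X40.1335 Y100.6590
M4 S194
G1 X138.0647 Y100.6590 F3712
G1 X138.0647 Y92.9276
G1 X40.1335 Y92.9276
G1 X40.1335 Y100.6590
G0 X21.8391 Y75.4200
M4 S194
G1 X7.8506 Y92.6307 F3712
G1 X12.5848 Y114.2981
G1 X32.4768 Y124.1062
G1 X52.5475 Y114.6692
G1 X57.6832 Y93.0935
G1 X44.0167 Y75.6259
G1 X21.8391 Y75.4200
G0 X146.6452 Y76.1249
M4 S194
G1 X158.4083 Y51.6492 F3712
G1 X184.5825 Y78.9054
G1 X146.6452 Y76.1249
M5
G0 X0.0000 Y0.0000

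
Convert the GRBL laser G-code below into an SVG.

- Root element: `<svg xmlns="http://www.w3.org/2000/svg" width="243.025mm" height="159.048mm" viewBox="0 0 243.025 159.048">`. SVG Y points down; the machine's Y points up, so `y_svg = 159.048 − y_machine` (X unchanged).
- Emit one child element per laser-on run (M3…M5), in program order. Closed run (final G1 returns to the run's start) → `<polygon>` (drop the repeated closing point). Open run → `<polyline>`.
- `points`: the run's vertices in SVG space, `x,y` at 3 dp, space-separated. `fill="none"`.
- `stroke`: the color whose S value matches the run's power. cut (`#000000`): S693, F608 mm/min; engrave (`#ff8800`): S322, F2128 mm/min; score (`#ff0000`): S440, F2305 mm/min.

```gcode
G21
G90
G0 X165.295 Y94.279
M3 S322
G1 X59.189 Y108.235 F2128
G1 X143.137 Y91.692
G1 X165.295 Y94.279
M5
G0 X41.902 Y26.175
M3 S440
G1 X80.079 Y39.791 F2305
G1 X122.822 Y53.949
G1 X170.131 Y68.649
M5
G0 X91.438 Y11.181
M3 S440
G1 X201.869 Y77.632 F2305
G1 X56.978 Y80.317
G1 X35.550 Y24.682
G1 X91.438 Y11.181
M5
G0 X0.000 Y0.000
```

Each laser-on run becomes one SVG element. Flip Y back into SVG space with y_svg = 159.048 − y_machine.

Run 1: S322 ⇒ engrave layer `#ff8800`. The run returns to its start, so emit a `<polygon>` with points (Y-flipped): 165.295,64.769 59.189,50.813 143.137,67.356.

Run 2: power S440 maps to stroke `#ff0000` (score). The run is open, so emit a `<polyline>` with points (Y-flipped): 41.902,132.873 80.079,119.257 122.822,105.099 170.131,90.399.

Run 3: power S440 maps to stroke `#ff0000` (score). The run returns to its start, so emit a `<polygon>` with points (Y-flipped): 91.438,147.867 201.869,81.416 56.978,78.731 35.550,134.366.

<svg xmlns="http://www.w3.org/2000/svg" width="243.025mm" height="159.048mm" viewBox="0 0 243.025 159.048">
  <polygon points="165.295,64.769 59.189,50.813 143.137,67.356" fill="none" stroke="#ff8800"/>
  <polyline points="41.902,132.873 80.079,119.257 122.822,105.099 170.131,90.399" fill="none" stroke="#ff0000"/>
  <polygon points="91.438,147.867 201.869,81.416 56.978,78.731 35.550,134.366" fill="none" stroke="#ff0000"/>
</svg>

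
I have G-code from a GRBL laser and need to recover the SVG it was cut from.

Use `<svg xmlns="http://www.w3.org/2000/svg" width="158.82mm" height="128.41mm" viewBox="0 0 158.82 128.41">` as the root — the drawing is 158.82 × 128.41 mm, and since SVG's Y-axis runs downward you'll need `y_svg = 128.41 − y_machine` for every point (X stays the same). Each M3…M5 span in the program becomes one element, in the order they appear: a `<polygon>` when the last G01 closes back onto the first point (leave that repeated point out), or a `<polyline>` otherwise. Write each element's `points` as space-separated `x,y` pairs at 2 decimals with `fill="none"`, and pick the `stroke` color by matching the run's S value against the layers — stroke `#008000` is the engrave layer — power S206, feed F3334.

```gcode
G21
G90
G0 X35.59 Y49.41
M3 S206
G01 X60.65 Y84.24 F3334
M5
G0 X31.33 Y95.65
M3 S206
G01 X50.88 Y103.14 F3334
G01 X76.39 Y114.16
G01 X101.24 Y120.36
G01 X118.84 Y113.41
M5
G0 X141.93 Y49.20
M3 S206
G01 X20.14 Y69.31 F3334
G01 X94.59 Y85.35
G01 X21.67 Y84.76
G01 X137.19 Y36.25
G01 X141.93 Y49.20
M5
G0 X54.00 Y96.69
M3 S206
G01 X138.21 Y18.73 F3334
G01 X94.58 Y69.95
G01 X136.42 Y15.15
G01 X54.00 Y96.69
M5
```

<svg xmlns="http://www.w3.org/2000/svg" width="158.82mm" height="128.41mm" viewBox="0 0 158.82 128.41">
  <polyline points="35.59,79.00 60.65,44.17" fill="none" stroke="#008000"/>
  <polyline points="31.33,32.76 50.88,25.27 76.39,14.25 101.24,8.05 118.84,15.00" fill="none" stroke="#008000"/>
  <polygon points="141.93,79.21 20.14,59.10 94.59,43.06 21.67,43.65 137.19,92.16" fill="none" stroke="#008000"/>
  <polygon points="54.00,31.72 138.21,109.68 94.58,58.46 136.42,113.26" fill="none" stroke="#008000"/>
</svg>

y_svg = 128.41 − y_m. Every run uses S206, so all elements get stroke `#008000` (engrave).

[1] open run; points: 35.59,79.00 60.65,44.17

[2] open run; points: 31.33,32.76 50.88,25.27 76.39,14.25 101.24,8.05 118.84,15.00

[3] closed run; points: 141.93,79.21 20.14,59.10 94.59,43.06 21.67,43.65 137.19,92.16

[4] closed run; points: 54.00,31.72 138.21,109.68 94.58,58.46 136.42,113.26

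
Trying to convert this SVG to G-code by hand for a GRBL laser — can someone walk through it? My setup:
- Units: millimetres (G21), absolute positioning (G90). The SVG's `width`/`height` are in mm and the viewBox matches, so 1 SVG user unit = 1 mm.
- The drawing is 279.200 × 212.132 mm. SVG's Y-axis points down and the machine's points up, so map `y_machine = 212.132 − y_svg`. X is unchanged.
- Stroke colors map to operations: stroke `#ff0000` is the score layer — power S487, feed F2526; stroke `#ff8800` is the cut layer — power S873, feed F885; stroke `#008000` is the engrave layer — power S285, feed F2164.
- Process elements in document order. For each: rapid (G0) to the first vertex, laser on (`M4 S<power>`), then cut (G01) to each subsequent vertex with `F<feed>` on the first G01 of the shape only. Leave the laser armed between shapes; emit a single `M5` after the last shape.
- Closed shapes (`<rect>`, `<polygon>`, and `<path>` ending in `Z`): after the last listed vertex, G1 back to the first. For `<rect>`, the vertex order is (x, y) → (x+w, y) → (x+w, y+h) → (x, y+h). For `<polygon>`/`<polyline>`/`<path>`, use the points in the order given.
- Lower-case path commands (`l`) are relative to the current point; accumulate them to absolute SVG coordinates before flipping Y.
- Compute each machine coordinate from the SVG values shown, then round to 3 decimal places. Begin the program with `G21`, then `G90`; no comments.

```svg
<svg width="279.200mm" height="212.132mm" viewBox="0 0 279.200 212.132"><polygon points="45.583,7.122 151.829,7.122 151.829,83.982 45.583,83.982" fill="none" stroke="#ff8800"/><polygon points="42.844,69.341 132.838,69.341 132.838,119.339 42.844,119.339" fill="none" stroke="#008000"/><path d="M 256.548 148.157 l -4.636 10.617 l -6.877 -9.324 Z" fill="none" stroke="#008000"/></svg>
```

G21
G90
G0 X45.583 Y205.010
M4 S873
G01 X151.829 Y205.010 F885
G01 X151.829 Y128.150
G01 X45.583 Y128.150
G01 X45.583 Y205.010
G0 X42.844 Y142.791
M4 S285
G01 X132.838 Y142.791 F2164
G01 X132.838 Y92.793
G01 X42.844 Y92.793
G01 X42.844 Y142.791
G0 X256.548 Y63.975
M4 S285
G01 X251.912 Y53.358 F2164
G01 X245.035 Y62.682
G01 X256.548 Y63.975
M5

1 u = 1 mm; y_m = 212.132 − y.

[1] `<polygon>` rectangle, #ff8800→cut S873 F885: (45.583,205.010) → (151.829,205.010) → (151.829,128.150) → (45.583,128.150) → (45.583,205.010) (closed)

[2] `<polygon>` rectangle, #008000→engrave S285 F2164: (42.844,142.791) → (132.838,142.791) → (132.838,92.793) → (42.844,92.793) → (42.844,142.791) (closed)

[3] `<path>` regular polygon, #008000→engrave S285 F2164: (256.548,63.975) → (251.912,53.358) → (245.035,62.682) → (256.548,63.975) (closed)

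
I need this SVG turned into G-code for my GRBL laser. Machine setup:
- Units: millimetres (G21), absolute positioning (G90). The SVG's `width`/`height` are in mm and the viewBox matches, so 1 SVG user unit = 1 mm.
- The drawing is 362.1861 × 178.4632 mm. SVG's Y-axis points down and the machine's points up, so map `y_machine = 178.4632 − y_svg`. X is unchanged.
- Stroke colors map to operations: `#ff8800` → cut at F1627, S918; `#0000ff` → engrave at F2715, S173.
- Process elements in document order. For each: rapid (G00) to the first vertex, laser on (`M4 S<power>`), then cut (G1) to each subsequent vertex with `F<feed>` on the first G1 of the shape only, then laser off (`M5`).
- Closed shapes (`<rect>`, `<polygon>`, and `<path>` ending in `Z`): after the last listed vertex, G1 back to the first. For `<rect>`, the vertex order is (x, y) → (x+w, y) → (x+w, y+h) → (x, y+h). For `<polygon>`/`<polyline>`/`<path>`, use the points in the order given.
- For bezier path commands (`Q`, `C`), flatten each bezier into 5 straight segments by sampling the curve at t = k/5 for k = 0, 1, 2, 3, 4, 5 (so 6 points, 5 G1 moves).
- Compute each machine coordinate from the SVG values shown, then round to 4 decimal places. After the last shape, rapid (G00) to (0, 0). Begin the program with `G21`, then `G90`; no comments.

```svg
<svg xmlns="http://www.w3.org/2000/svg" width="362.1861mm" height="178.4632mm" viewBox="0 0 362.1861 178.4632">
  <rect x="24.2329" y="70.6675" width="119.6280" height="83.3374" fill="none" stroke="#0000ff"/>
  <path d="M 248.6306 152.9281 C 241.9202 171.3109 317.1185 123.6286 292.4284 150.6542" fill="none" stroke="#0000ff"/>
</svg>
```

1 u = 1 mm; y_m = 178.4632 − y.

[1] `<rect>` rectangle, #0000ff→engrave S173 F2715: (24.2329,107.7957) → (143.8609,107.7957) → (143.8609,24.4583) → (24.2329,24.4583) → (24.2329,107.7957) (closed)

[2] `<path>` cubic bezier, #0000ff→engrave S173 F2715: (248.6306,25.5351) → (252.9790,21.3070) → (268.2593,26.1775) → (285.7451,33.3894) → (296.7102,36.1856) → (292.4284,27.8090)

G21
G90
G00 X24.2329 Y107.7957
M4 S173
G1 X143.8609 Y107.7957 F2715
G1 X143.8609 Y24.4583
G1 X24.2329 Y24.4583
G1 X24.2329 Y107.7957
M5
G00 X248.6306 Y25.5351
M4 S173
G1 X252.9790 Y21.3070 F2715
G1 X268.2593 Y26.1775
G1 X285.7451 Y33.3894
G1 X296.7102 Y36.1856
G1 X292.4284 Y27.8090
M5
G00 X0.0000 Y0.0000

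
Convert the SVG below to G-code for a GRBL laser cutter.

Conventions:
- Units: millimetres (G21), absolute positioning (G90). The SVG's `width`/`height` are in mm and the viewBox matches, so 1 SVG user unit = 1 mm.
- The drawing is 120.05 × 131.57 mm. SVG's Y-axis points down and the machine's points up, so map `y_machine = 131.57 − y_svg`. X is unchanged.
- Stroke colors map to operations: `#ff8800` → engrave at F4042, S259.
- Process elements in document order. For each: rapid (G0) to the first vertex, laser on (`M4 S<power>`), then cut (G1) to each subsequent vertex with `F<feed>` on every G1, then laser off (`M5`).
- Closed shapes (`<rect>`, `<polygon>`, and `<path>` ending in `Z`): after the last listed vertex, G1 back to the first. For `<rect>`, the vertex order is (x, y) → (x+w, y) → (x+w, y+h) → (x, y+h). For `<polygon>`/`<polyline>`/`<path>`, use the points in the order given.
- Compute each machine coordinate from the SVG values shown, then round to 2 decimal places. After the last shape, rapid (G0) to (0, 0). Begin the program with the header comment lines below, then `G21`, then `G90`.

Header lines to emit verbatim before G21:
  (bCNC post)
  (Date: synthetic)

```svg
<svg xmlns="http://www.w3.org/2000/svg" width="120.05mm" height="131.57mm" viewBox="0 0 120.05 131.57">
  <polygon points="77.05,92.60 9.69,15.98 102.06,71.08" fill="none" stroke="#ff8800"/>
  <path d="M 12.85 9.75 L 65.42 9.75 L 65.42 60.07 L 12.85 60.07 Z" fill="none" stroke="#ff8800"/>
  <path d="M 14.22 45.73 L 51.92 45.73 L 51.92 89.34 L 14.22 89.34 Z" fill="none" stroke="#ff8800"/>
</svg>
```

Since the viewBox matches the mm dimensions, user units are millimetres directly. The only transform is the Y-flip y_m = 131.57 − y_svg.

Shape 1 is a closed polygon drawn with `<polygon>`. Its stroke #ff8800 means engrave at S259, F4042. After flipping Y the toolpath is (77.05,38.97) → (9.69,115.59) → (102.06,60.49) → (77.05,38.97), returning to the start.

Shape 2 is a rectangle drawn with `<path>`. Its stroke #ff8800 means engrave at S259, F4042. After flipping Y the toolpath is (12.85,121.82) → (65.42,121.82) → (65.42,71.50) → (12.85,71.50) → (12.85,121.82), returning to the start.

Shape 3 is a rectangle drawn with `<path>`. Its stroke #ff8800 means engrave at S259, F4042. After flipping Y the toolpath is (14.22,85.84) → (51.92,85.84) → (51.92,42.23) → (14.22,42.23) → (14.22,85.84), returning to the start.

(bCNC post)
(Date: synthetic)
G21
G90
G0 X77.05 Y38.97
M4 S259
G1 X9.69 Y115.59 F4042
G1 X102.06 Y60.49 F4042
G1 X77.05 Y38.97 F4042
M5
G0 X12.85 Y121.82
M4 S259
G1 X65.42 Y121.82 F4042
G1 X65.42 Y71.50 F4042
G1 X12.85 Y71.50 F4042
G1 X12.85 Y121.82 F4042
M5
G0 X14.22 Y85.84
M4 S259
G1 X51.92 Y85.84 F4042
G1 X51.92 Y42.23 F4042
G1 X14.22 Y42.23 F4042
G1 X14.22 Y85.84 F4042
M5
G0 X0.00 Y0.00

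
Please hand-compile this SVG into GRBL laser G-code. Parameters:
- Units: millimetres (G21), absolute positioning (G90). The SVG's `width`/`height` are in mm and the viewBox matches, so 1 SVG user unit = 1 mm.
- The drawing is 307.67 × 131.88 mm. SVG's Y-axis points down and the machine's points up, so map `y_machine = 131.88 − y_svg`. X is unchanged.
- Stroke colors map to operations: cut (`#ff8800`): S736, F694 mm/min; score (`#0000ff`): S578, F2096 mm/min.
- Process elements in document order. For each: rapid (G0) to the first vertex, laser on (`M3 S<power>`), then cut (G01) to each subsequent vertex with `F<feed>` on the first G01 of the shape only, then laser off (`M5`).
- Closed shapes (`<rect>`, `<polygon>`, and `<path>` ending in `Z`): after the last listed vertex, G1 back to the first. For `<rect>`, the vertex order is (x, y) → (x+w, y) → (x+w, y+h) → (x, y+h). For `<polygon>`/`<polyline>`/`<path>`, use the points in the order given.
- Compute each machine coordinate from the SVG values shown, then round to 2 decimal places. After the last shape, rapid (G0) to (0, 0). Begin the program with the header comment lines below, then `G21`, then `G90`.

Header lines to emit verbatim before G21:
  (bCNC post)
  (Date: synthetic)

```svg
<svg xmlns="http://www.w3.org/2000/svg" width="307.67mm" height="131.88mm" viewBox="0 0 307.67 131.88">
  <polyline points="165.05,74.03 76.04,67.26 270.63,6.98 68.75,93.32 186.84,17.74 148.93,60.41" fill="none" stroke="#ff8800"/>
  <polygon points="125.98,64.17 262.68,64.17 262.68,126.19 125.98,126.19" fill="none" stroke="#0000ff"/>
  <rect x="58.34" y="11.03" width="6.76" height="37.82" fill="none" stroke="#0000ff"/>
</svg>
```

(bCNC post)
(Date: synthetic)
G21
G90
G0 X165.05 Y57.85
M3 S736
G01 X76.04 Y64.62 F694
G01 X270.63 Y124.90
G01 X68.75 Y38.56
G01 X186.84 Y114.14
G01 X148.93 Y71.47
M5
G0 X125.98 Y67.71
M3 S578
G01 X262.68 Y67.71 F2096
G01 X262.68 Y5.69
G01 X125.98 Y5.69
G01 X125.98 Y67.71
M5
G0 X58.34 Y120.85
M3 S578
G01 X65.10 Y120.85 F2096
G01 X65.10 Y83.03
G01 X58.34 Y83.03
G01 X58.34 Y120.85
M5
G0 X0.00 Y0.00

1 u = 1 mm; y_m = 131.88 − y.

[1] `<polyline>` open polyline, #ff8800→cut S736 F694: (165.05,57.85) → (76.04,64.62) → (270.63,124.90) → (68.75,38.56) → (186.84,114.14) → (148.93,71.47)

[2] `<polygon>` rectangle, #0000ff→score S578 F2096: (125.98,67.71) → (262.68,67.71) → (262.68,5.69) → (125.98,5.69) → (125.98,67.71) (closed)

[3] `<rect>` rectangle, #0000ff→score S578 F2096: (58.34,120.85) → (65.10,120.85) → (65.10,83.03) → (58.34,83.03) → (58.34,120.85) (closed)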